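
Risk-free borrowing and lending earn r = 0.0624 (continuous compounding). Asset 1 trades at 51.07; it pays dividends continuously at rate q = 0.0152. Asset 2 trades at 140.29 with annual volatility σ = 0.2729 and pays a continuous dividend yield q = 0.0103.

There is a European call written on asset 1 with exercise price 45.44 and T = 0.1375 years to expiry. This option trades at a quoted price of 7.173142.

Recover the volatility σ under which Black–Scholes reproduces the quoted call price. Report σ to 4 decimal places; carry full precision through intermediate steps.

sigma = 0.4855

At σ = 0.4855 the Black–Scholes value reproduces the quote:
σ√T = 0.4855·√0.1375 = 0.180028
d₁ = (ln(S/K) + (r−q+σ²/2)T) / (σ√T) = (ln(51.07/45.44) + (0.0624−0.0152+0.4855²/2)·0.1375) / 0.180028 = (0.116804 + 0.022695) / 0.180028 = 0.774876
d₂ = d₁ − σ√T = 0.774876 − 0.180028 = 0.594848
e^{−rT} = 0.991457
e^{−qT} = 0.997912
N(d₁) = 0.780794,  N(d₂) = 0.724027
V = S·e^{−qT}·N(d₁) − K·e^{−rT}·N(d₂) = 39.791874 − 32.618732 = 7.173142 (matching the quote); vega is positive throughout, so no other σ reproduces this price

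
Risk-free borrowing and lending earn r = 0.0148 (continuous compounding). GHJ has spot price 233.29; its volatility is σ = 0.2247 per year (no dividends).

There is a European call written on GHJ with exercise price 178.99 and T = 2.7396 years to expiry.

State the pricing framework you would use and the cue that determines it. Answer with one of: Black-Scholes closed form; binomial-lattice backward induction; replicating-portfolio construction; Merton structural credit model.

Key observation: a European-exercise option on GHJ struck at 178.99 — a GBM underlying with constant parameters — admits an analytic price: the data contain no early exercise, no discrete tree, no debt structure.

framework: Black-Scholes closed form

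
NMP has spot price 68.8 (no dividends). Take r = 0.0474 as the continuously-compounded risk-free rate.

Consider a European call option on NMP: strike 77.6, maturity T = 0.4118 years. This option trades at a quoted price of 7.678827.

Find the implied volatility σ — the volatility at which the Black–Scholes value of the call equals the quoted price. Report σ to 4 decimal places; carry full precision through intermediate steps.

sigma = 0.5941

At σ = 0.5941 the Black–Scholes value reproduces the quote:
σ√T = 0.5941·√0.4118 = 0.381244
d₁ = (ln(S/K) + (r+σ²/2)T) / (σ√T) = (ln(68.8/77.6) + (0.0474+0.5941²/2)·0.4118) / 0.381244 = (-0.120364 + 0.092193) / 0.381244 = -0.073892
d₂ = d₁ − σ√T = -0.073892 − 0.381244 = -0.455136
e^{−rT} = 0.980670
N(d₁) = 0.470548,  N(d₂) = 0.324506
V = S·N(d₁) − K·e^{−rT}·N(d₂) = 32.373706 − 24.694879 = 7.678827 (equal to the quote); since ∂V/∂σ > 0 for all σ, the implied volatility is unique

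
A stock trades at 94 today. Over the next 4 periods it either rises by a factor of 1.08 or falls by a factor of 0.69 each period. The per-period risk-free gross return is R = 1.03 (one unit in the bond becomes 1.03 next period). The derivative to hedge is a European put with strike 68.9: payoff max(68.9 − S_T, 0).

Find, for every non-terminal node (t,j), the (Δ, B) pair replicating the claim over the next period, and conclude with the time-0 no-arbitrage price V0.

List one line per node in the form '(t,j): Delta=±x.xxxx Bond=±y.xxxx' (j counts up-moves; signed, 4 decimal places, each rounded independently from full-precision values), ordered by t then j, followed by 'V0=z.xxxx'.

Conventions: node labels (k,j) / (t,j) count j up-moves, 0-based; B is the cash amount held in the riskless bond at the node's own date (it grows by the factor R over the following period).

Arbitrage-free pricing uses the up-move probability p* = (R−d)/(u−d) = 0.8718, discounting each step at R = 1.03.
Payoffs at expiry: V(4,0)=47.5929, V(4,1)=35.5498, V(4,2)=16.6996, V(4,3)=0.0000, V(4,4)=0.0000
  t=3,j=0: stock 30.8798 → up 33.3502 (V=35.5498), down 21.3071 (V=47.5929). Price 36.0134; hedge Δ=-1.0000, bond B=66.8932.
  t=3,j=1: stock 48.3337 → up 52.2004 (V=16.6996), down 33.3502 (V=35.5498). Price 18.5595; hedge Δ=-1.0000, bond B=66.8932.
  t=3,j=2: stock 75.6527 → up 81.7049 (V=0.0000), down 52.2004 (V=16.6996). Price 2.0786; hedge Δ=-0.5660, bond B=44.8982.
  t=3,j=3: stock 118.4129 → up 127.8860 (V=0.0000), down 81.7049 (V=0.0000). Price 0.0000; hedge Δ=0.0000, bond B=0.0000.
  t=2,j=0: stock 44.7534 → up 48.3337 (V=18.5595), down 30.8798 (V=36.0134). Price 20.1915; hedge Δ=-1.0000, bond B=64.9449.
  t=2,j=1: stock 70.0488 → up 75.6527 (V=2.0786), down 48.3337 (V=18.5595). Price 4.0695; hedge Δ=-0.6033, bond B=46.3282.
  t=2,j=2: stock 109.6416 → up 118.4129 (V=0.0000), down 75.6527 (V=2.0786). Price 0.2587; hedge Δ=-0.0486, bond B=5.5885.
  t=1,j=0: stock 64.8600 → up 70.0488 (V=4.0695), down 44.7534 (V=20.1915). Price 5.9577; hedge Δ=-0.6373, bond B=47.2961.
  t=1,j=1: stock 101.5200 → up 109.6416 (V=0.2587), down 70.0488 (V=4.0695). Price 0.7255; hedge Δ=-0.0962, bond B=10.4967.
  t=0,j=0: stock 94.0000 → up 101.5200 (V=0.7255), down 64.8600 (V=5.9577). Price 1.3556; hedge Δ=-0.1427, bond B=14.7714.
Sanity check at the root: Δ(0,0)·S0 + B(0,0) reproduces V0 = 1.3556.

(0,0): Delta=-0.1427 Bond=14.7714
(1,0): Delta=-0.6373 Bond=47.2961
(1,1): Delta=-0.0962 Bond=10.4967
(2,0): Delta=-1.0000 Bond=64.9449
(2,1): Delta=-0.6033 Bond=46.3282
(2,2): Delta=-0.0486 Bond=5.5885
(3,0): Delta=-1.0000 Bond=66.8932
(3,1): Delta=-1.0000 Bond=66.8932
(3,2): Delta=-0.5660 Bond=44.8982
(3,3): Delta=0.0000 Bond=0.0000
V0=1.3556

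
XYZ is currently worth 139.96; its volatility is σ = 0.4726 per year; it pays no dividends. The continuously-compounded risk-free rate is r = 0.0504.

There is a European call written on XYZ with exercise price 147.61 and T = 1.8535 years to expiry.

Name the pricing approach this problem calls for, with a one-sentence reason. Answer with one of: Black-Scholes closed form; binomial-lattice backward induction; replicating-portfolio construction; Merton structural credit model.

framework: Black-Scholes closed form

Key observation: a European claim on XYZ (strike 147.61) — a lognormal (GBM) underlying with constant rate and volatility — has an exact closed-form value; no lattice or capital structure is involved.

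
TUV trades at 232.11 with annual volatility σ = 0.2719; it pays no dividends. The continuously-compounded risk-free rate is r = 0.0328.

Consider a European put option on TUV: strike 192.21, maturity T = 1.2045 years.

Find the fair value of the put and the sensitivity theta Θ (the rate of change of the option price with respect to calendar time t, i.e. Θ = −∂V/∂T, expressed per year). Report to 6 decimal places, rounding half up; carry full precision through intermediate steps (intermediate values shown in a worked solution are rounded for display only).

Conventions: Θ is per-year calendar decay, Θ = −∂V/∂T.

price = 7.853828
Θ = -5.924774

σ√T = 0.2719·√1.2045 = 0.298409
d₁ = (ln(S/K) + (r+σ²/2)T) / (σ√T) = (ln(232.11/192.21) + (0.0328+0.2719²/2)·1.2045) / 0.298409 = (0.188623 + 0.084032) / 0.298409 = 0.913693
d₂ = d₁ − σ√T = 0.913693 − 0.298409 = 0.615283
e^{−rT} = 0.961263
N(−d₁) = 0.180439,  N(−d₂) = 0.269184
Put price V = K·e^{−rT}·N(−d₂) − S·N(−d₁) = 49.735559 − 41.881732 = 7.853828
φ(d₁) = (1/√(2π))·e^{−d₁²/2} = 0.262802
Θ = −S·φ(d₁)·σ/(2√T) + r·K·e^{−rT}·N(−d₂) = −7.556100 + 1.631326 = -5.924774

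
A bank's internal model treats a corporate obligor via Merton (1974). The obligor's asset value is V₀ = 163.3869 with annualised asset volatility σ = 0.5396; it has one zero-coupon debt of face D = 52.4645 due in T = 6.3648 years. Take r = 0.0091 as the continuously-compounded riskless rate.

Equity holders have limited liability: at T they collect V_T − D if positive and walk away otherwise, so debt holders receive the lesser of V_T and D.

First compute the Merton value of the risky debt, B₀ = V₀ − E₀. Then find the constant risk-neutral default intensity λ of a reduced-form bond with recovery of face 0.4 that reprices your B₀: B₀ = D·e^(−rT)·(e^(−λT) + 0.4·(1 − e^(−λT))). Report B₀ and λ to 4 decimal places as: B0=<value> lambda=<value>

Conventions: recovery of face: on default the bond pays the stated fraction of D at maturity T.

B0=38.3564 lambda=0.0740

With assets at 163.3869 and a single debt payment of 52.4645 at 6.3648 years:
d₁ = [ln(V₀/D) + (r + σ²/2)T] / (σ√T)
   = [ln(163.3869/52.4645) + (0.0091 + 0.5·0.5396²)·6.3648] / (0.5396·√6.3648)
   = [1.135984 + 0.984533] / 1.361333 = 1.557677
d₂ = d₁ − σ√T = 1.557677 − 1.361333 = 0.196345
N(d₁) = 0.940345,  N(d₂) = 0.577830,  e^(−rT) = 0.943726
E₀ = V₀·N(d₁) − D·e^(−rT)·N(d₂)
   = 163.3869·0.940345 − 52.4645·0.943726·0.577830 = 125.030511
B₀ = V₀ − E₀ = 163.3869 − 125.030511 = 38.356389
e^(−λT) = (B₀·e^(rT)/D − 0.4)/(1 − 0.4) = (38.3564·1.059630/52.4645 − 0.4)/0.6 = 0.62447902
λ = −ln(0.62447902)/6.3648 = 0.073975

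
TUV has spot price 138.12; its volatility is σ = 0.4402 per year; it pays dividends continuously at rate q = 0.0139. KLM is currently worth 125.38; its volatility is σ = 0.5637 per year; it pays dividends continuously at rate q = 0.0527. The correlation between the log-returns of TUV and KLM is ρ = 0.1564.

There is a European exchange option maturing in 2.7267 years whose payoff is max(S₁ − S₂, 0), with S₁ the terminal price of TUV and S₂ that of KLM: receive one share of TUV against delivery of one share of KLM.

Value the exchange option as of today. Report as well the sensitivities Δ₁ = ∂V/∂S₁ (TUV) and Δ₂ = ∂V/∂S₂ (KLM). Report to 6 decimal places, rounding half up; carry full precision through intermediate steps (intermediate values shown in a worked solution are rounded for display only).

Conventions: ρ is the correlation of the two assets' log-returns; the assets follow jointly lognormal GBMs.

exchange price = 62.913703
Δ1 = 0.738796
Δ2 = -0.312081

σ_eff = √(σ₁² + σ₂² − 2ρσ₁σ₂) = √(0.4402² + 0.5637² − 2·0.1564·0.4402·0.5637) = 0.658722
d₁ = (ln(S₁/S₂) + (q₂ − q₁ + σ_eff²/2)T) / (σ_eff√T) = (ln(138.12/125.38) + (0.0527 − 0.0139 + 0.216958)·2.7267) / 1.087730 = 0.730097
d₂ = d₁ − σ_eff√T = 0.730097 − 1.087730 = -0.357633
N(d₁) = 0.767334,  N(d₂) = 0.360309
V = S₁·e^{−q₁T}·N(d₁) − S₂·e^{−q₂T}·N(d₂) = 102.042482 − 39.128778 = 62.913703
Key observation: r never enters — measured in units of KLM, the claim is a call on S₁/S₂ struck at 1, so only the dividend yields and σ_eff matter.
Δ₁ = e^{−q₁T}·N(d₁) = 0.738796;  Δ₂ = −e^{−q₂T}·N(d₂) = -0.312081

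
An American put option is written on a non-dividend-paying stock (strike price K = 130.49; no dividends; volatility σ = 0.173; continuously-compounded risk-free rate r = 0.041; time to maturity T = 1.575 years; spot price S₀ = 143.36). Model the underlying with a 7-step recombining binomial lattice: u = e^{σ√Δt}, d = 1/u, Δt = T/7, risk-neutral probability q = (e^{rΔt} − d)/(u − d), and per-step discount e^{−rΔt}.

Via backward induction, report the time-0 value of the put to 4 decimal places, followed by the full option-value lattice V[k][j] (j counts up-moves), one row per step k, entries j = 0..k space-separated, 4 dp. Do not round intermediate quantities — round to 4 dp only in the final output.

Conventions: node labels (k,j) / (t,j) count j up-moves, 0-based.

Δt=0.22500, u=1.08552, d=0.92122, q=0.53590, disc=e^(-rΔt)=0.99082
k=7 terminal: V=max(K-S,0) → 49.7745 35.3782 18.4142 0.0000 0.0000 0.0000 0.0000 0.0000
k=6: j=0 S=87.6185 intr=42.8715 cont=41.6733 V=42.8715[EX]; j=1 S=103.2460 intr=27.2440 cont=26.0458 V=27.2440[EX]; j=2 S=121.6608 intr=8.8292 cont=8.4675 V=8.8292[EX]; j=3 S=143.3600 intr=0.0000 cont=0.0000 V=0.0000[hold]; j=4 S=168.9294 intr=0.0000 cont=0.0000 V=0.0000[hold]; j=5 S=199.0594 intr=0.0000 cont=0.0000 V=0.0000[hold]; j=6 S=234.5633 intr=0.0000 cont=0.0000 V=0.0000[hold]
k=5: j=0 S=95.1118 intr=35.3782 cont=34.1799 V=35.3782[EX]; j=1 S=112.0758 intr=18.4142 cont=17.2159 V=18.4142[EX]; j=2 S=132.0655 intr=0.0000 cont=4.0600 V=4.0600[hold]; j=3 S=155.6205 intr=0.0000 cont=0.0000 V=0.0000[hold]; j=4 S=183.3767 intr=0.0000 cont=0.0000 V=0.0000[hold]; j=5 S=216.0834 intr=0.0000 cont=0.0000 V=0.0000[hold]
k=4: j=0 S=103.2460 intr=27.2440 cont=26.0458 V=27.2440[EX]; j=1 S=121.6608 intr=8.8292 cont=10.6233 V=10.6233[hold]; j=2 S=143.3600 intr=0.0000 cont=1.8669 V=1.8669[hold]; j=3 S=168.9294 intr=0.0000 cont=0.0000 V=0.0000[hold]; j=4 S=199.0594 intr=0.0000 cont=0.0000 V=0.0000[hold]
k=3: j=0 S=112.0758 intr=18.4142 cont=18.1686 V=18.4142[EX]; j=1 S=132.0655 intr=0.0000 cont=5.8763 V=5.8763[hold]; j=2 S=155.6205 intr=0.0000 cont=0.8585 V=0.8585[hold]; j=3 S=183.3767 intr=0.0000 cont=0.0000 V=0.0000[hold]
k=2: j=0 S=121.6608 intr=8.8292 cont=11.5877 V=11.5877[hold]; j=1 S=143.3600 intr=0.0000 cont=3.1580 V=3.1580[hold]; j=2 S=168.9294 intr=0.0000 cont=0.3948 V=0.3948[hold]
k=1: j=0 S=132.0655 intr=0.0000 cont=7.0053 V=7.0053[hold]; j=1 S=155.6205 intr=0.0000 cont=1.6618 V=1.6618[hold]
k=0: j=0 S=143.3600 intr=0.0000 cont=4.1037 V=4.1037[hold]

price = 4.1037
tree:
4.1037
7.0053 1.6618
11.5877 3.1580 0.3948
18.4142 5.8763 0.8585 0.0000
27.2440 10.6233 1.8669 0.0000 0.0000
35.3782 18.4142 4.0600 0.0000 0.0000 0.0000
42.8715 27.2440 8.8292 0.0000 0.0000 0.0000 0.0000
49.7745 35.3782 18.4142 0.0000 0.0000 0.0000 0.0000 0.0000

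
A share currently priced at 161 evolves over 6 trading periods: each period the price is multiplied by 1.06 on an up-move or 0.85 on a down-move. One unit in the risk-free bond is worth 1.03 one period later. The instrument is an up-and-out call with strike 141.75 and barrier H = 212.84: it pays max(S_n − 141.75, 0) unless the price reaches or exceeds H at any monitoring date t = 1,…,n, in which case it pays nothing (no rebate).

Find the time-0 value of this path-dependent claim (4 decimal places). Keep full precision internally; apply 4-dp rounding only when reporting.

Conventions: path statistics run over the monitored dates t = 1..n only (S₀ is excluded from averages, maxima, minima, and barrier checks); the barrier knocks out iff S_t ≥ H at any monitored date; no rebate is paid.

Set p* = 0.8571 (from d < R < u); the path-dependent value is the discounted p*-expectation over all price paths.
Enumerate all 2^6 = 64 price paths (U = up ×1.06, D = down ×0.85); each path with k up-moves has probability p*^k·(1−p*)^(6−k).
DDDDDD: M=136.8500, payoff=0.0000, prob=0.000008
UDDDDD: M=170.6600, payoff=0.0000, prob=0.000051
DUDDDD: M=145.0610, payoff=0.0000, prob=0.000051
UUDDDD: M=180.8996, payoff=0.0000, prob=0.000306
DDUDDD: M=136.8500, payoff=0.0000, prob=0.000051
UDUDDD: M=170.6600, payoff=0.0000, prob=0.000306
DUUDDD: M=153.7647, payoff=0.0000, prob=0.000306
UUUDDD: M=191.7536, payoff=0.0000, prob=0.001836
DDDUDD: M=136.8500, payoff=0.0000, prob=0.000051
UDDUDD: M=170.6600, payoff=0.0000, prob=0.000306
DUDUDD: M=145.0610, payoff=0.0000, prob=0.000306
UUDUDD: M=180.8996, payoff=0.0000, prob=0.001836
DDUUDD: M=136.8500, payoff=0.0000, prob=0.000306
UDUUDD: M=170.6600, payoff=0.0000, prob=0.001836
DUUUDD: M=162.9905, payoff=0.0000, prob=0.001836
UUUUDD: M=203.2588, payoff=5.1045, prob=0.011016
DDDDUD: M=136.8500, payoff=0.0000, prob=0.000051
UDDDUD: M=170.6600, payoff=0.0000, prob=0.000306
DUDDUD: M=145.0610, payoff=0.0000, prob=0.000306
UUDDUD: M=180.8996, payoff=0.0000, prob=0.001836
DDUDUD: M=136.8500, payoff=0.0000, prob=0.000306
UDUDUD: M=170.6600, payoff=0.0000, prob=0.001836
DUUDUD: M=153.7647, payoff=0.0000, prob=0.001836
UUUDUD: M=191.7536, payoff=5.1045, prob=0.011016
DDDUUD: M=136.8500, payoff=0.0000, prob=0.000306
UDDUUD: M=170.6600, payoff=0.0000, prob=0.001836
DUDUUD: M=145.0610, payoff=0.0000, prob=0.001836
UUDUUD: M=180.8996, payoff=5.1045, prob=0.011016
DDUUUD: M=138.5420, payoff=0.0000, prob=0.001836
UDUUUD: M=172.7700, payoff=5.1045, prob=0.011016
DUUUUD: M=172.7700, payoff=5.1045, prob=0.011016
UUUUUD: M=215.4543, payoff=0.0000, prob=0.066095
DDDDDU: M=136.8500, payoff=0.0000, prob=0.000051
UDDDDU: M=170.6600, payoff=0.0000, prob=0.000306
DUDDDU: M=145.0610, payoff=0.0000, prob=0.000306
UUDDDU: M=180.8996, payoff=0.0000, prob=0.001836
DDUDDU: M=136.8500, payoff=0.0000, prob=0.000306
UDUDDU: M=170.6600, payoff=0.0000, prob=0.001836
DUUDDU: M=153.7647, payoff=0.0000, prob=0.001836
UUUDDU: M=191.7536, payoff=5.1045, prob=0.011016
DDDUDU: M=136.8500, payoff=0.0000, prob=0.000306
UDDUDU: M=170.6600, payoff=0.0000, prob=0.001836
DUDUDU: M=145.0610, payoff=0.0000, prob=0.001836
UUDUDU: M=180.8996, payoff=5.1045, prob=0.011016
DDUUDU: M=136.8500, payoff=0.0000, prob=0.001836
UDUUDU: M=170.6600, payoff=5.1045, prob=0.011016
DUUUDU: M=162.9905, payoff=5.1045, prob=0.011016
UUUUDU: M=203.2588, payoff=41.3862, prob=0.066095
DDDDUU: M=136.8500, payoff=0.0000, prob=0.000306
UDDDUU: M=170.6600, payoff=0.0000, prob=0.001836
DUDDUU: M=145.0610, payoff=0.0000, prob=0.001836
UUDDUU: M=180.8996, payoff=5.1045, prob=0.011016
DDUDUU: M=136.8500, payoff=0.0000, prob=0.001836
UDUDUU: M=170.6600, payoff=5.1045, prob=0.011016
DUUDUU: M=153.7647, payoff=5.1045, prob=0.011016
UUUDUU: M=191.7536, payoff=41.3862, prob=0.066095
DDDUUU: M=136.8500, payoff=0.0000, prob=0.001836
UDDUUU: M=170.6600, payoff=5.1045, prob=0.011016
DUDUUU: M=146.8545, payoff=5.1045, prob=0.011016
UUDUUU: M=183.1362, payoff=41.3862, prob=0.066095
DDUUUU: M=146.8545, payoff=5.1045, prob=0.011016
UDUUUU: M=183.1362, payoff=41.3862, prob=0.066095
DUUUUU: M=183.1362, payoff=41.3862, prob=0.066095
UUUUUU: M=228.3816, payoff=0.0000, prob=0.396569
Price = Σ prob·payoff / R^6 = 14.520526 / 1.194052 = 12.1607

price = 12.1607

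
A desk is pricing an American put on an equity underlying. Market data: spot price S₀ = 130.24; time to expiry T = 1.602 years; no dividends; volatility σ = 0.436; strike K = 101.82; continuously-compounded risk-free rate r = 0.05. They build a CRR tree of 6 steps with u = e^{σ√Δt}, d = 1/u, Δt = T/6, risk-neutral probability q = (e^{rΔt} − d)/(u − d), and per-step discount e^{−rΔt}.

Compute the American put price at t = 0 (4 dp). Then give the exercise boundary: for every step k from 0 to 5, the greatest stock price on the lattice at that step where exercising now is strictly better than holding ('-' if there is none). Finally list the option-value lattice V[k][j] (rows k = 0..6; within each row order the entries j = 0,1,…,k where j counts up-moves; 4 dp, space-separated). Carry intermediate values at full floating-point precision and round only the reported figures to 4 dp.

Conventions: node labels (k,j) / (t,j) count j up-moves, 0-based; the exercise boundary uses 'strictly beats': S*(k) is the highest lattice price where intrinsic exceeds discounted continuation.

Δt=0.26700  u=1.25269  d=0.79828  q=0.47349  discount=0.98674
step 6 (expiry): payoffs max(K−S,0) = 68.1153 48.9298 18.8235 0.0000 0.0000 0.0000 0.0000
step 5: (k=5,j=0): S=42.2214, K−S=59.5986, hold=58.2483 ⇒ V=59.5986 exercise | (k=5,j=1): S=66.2548, K−S=35.5652, hold=34.2149 ⇒ V=35.5652 exercise | (k=5,j=2): S=103.9686, K−S=0.0000, hold=9.7793 ⇒ V=9.7793 continue | (k=5,j=3): S=163.1498, K−S=0.0000, hold=0.0000 ⇒ V=0.0000 continue | (k=5,j=4): S=256.0184, K−S=0.0000, hold=0.0000 ⇒ V=0.0000 continue | (k=5,j=5): S=401.7498, K−S=0.0000, hold=0.0000 ⇒ V=0.0000 continue  boundary S*=66.2548
step 4: (k=4,j=0): S=52.8902, K−S=48.9298, hold=47.5795 ⇒ V=48.9298 exercise | (k=4,j=1): S=82.9965, K−S=18.8235, hold=23.0461 ⇒ V=23.0461 continue | (k=4,j=2): S=130.2400, K−S=0.0000, hold=5.0806 ⇒ V=5.0806 continue | (k=4,j=3): S=204.3755, K−S=0.0000, hold=0.0000 ⇒ V=0.0000 continue | (k=4,j=4): S=320.7107, K−S=0.0000, hold=0.0000 ⇒ V=0.0000 continue  boundary S*=52.8902
step 3: (k=3,j=0): S=66.2548, K−S=35.5652, hold=36.1877 ⇒ V=36.1877 continue | (k=3,j=1): S=103.9686, K−S=0.0000, hold=14.3468 ⇒ V=14.3468 continue | (k=3,j=2): S=163.1498, K−S=0.0000, hold=2.6395 ⇒ V=2.6395 continue | (k=3,j=3): S=256.0184, K−S=0.0000, hold=0.0000 ⇒ V=0.0000 continue  boundary S*=-
step 2: (k=2,j=0): S=82.9965, K−S=18.8235, hold=25.5035 ⇒ V=25.5035 continue | (k=2,j=1): S=130.2400, K−S=0.0000, hold=8.6868 ⇒ V=8.6868 continue | (k=2,j=2): S=204.3755, K−S=0.0000, hold=1.3713 ⇒ V=1.3713 continue  boundary S*=-
step 1: (k=1,j=0): S=103.9686, K−S=0.0000, hold=17.3083 ⇒ V=17.3083 continue | (k=1,j=1): S=163.1498, K−S=0.0000, hold=5.1537 ⇒ V=5.1537 continue  boundary S*=-
step 0: (k=0,j=0): S=130.2400, K−S=0.0000, hold=11.4000 ⇒ V=11.4000 continue  boundary S*=-

price = 11.4000
boundary = - - - - 52.8902 66.2548
tree:
11.4000
17.3083 5.1537
25.5035 8.6868 1.3713
36.1877 14.3468 2.6395 0.0000
48.9298 23.0461 5.0806 0.0000 0.0000
59.5986 35.5652 9.7793 0.0000 0.0000 0.0000
68.1153 48.9298 18.8235 0.0000 0.0000 0.0000 0.0000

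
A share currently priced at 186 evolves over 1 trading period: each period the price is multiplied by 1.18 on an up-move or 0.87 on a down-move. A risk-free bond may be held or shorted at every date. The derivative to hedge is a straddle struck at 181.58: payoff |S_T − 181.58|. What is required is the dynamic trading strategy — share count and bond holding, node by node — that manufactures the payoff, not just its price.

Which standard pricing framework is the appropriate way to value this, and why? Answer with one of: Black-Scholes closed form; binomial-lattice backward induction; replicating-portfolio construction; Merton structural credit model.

Key observation: the deliverable is the dynamic trading strategy on the 1-step tree (spot 186, moves 1.18 and 0.87), so the valuation must go through the node-by-node replicating-portfolio solve.

framework: replicating-portfolio construction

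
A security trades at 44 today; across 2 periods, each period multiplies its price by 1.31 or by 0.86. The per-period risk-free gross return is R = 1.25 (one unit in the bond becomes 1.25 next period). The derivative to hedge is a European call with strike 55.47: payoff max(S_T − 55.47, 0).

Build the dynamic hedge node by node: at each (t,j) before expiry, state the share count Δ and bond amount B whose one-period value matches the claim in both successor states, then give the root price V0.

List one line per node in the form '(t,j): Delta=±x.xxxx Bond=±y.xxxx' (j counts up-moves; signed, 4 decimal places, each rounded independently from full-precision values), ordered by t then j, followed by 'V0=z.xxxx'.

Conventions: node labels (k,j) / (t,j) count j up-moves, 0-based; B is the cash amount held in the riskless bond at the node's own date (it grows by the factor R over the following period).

(0,0): Delta=0.7017 Bond=-21.2413
(1,0): Delta=0.0000 Bond=0.0000
(1,1): Delta=0.7725 Bond=-30.6365
V0=9.6327

Risk-neutral probability p* = (R−d)/(u−d) = (1.25−0.86)/(1.31−0.86) = 0.8667.
Terminal payoffs: V(2,0)=0.0000, V(2,1)=0.0000, V(2,2)=20.0384
  t=1,j=0: stock 37.8400 → up 49.5704 (V=0.0000), down 32.5424 (V=0.0000). Price 0.0000; hedge Δ=0.0000, bond B=0.0000.
  t=1,j=1: stock 57.6400 → up 75.5084 (V=20.0384), down 49.5704 (V=0.0000). Price 13.8933; hedge Δ=0.7725, bond B=-30.6365.
  t=0,j=0: stock 44.0000 → up 57.6400 (V=13.8933), down 37.8400 (V=0.0000). Price 9.6327; hedge Δ=0.7017, bond B=-21.2413.
Sanity check at the root: Δ(0,0)·S0 + B(0,0) reproduces V0 = 9.6327.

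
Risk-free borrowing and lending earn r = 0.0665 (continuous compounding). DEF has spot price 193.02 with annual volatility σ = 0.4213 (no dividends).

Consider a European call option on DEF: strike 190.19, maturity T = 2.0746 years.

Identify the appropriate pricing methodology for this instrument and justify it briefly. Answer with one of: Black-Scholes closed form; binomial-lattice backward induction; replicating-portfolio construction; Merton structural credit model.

framework: Black-Scholes closed form

Key observation: the strike-190.19 call on DEF is European-exercise on a continuously-modelled lognormal underlying, so its value is a single closed-form evaluation.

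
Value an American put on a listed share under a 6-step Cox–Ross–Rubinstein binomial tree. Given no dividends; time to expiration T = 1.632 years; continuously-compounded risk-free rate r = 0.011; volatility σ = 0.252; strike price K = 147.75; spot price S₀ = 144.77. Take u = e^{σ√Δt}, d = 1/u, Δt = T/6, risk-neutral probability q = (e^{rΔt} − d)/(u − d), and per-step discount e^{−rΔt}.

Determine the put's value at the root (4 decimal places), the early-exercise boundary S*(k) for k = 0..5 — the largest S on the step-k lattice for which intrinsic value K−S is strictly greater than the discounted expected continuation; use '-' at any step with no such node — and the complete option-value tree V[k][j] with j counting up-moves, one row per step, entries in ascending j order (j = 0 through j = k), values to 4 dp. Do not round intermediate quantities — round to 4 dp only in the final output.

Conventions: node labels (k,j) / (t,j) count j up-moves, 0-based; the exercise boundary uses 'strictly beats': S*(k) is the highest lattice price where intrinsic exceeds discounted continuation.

Δt=0.27200, u=1.14045, d=0.87684, q=0.47856, disc=e^(-rΔt)=0.99701
k=6 terminal: V=max(K-S,0) → 81.9524 62.1712 36.4430 2.9800 0.0000 0.0000 0.0000
k=5: j=0 S=75.0392 intr=72.7108 cont=72.2694 V=72.7108[EX]; j=1 S=97.5988 intr=50.1512 cont=49.7098 V=50.1512[EX]; j=2 S=126.9406 intr=20.8094 cont=20.3680 V=20.8094[EX]; j=3 S=165.1036 intr=0.0000 cont=1.5493 V=1.5493[hold]; j=4 S=214.7399 intr=0.0000 cont=0.0000 V=0.0000[hold]; j=5 S=279.2987 intr=0.0000 cont=0.0000 V=0.0000[hold]  S*(5)=126.9406
k=4: j=0 S=85.5788 intr=62.1712 cont=61.7298 V=62.1712[EX]; j=1 S=111.3070 intr=36.4430 cont=36.0016 V=36.4430[EX]; j=2 S=144.7700 intr=2.9800 cont=11.5577 V=11.5577[hold]; j=3 S=188.2932 intr=0.0000 cont=0.8054 V=0.8054[hold]; j=4 S=244.9012 intr=0.0000 cont=0.0000 V=0.0000[hold]  S*(4)=111.3070
k=3: j=0 S=97.5988 intr=50.1512 cont=49.7098 V=50.1512[EX]; j=1 S=126.9406 intr=20.8094 cont=24.4607 V=24.4607[hold]; j=2 S=165.1036 intr=0.0000 cont=6.3930 V=6.3930[hold]; j=3 S=214.7399 intr=0.0000 cont=0.4187 V=0.4187[hold]  S*(3)=97.5988
k=2: j=0 S=111.3070 intr=36.4430 cont=37.7437 V=37.7437[hold]; j=1 S=144.7700 intr=2.9800 cont=15.7670 V=15.7670[hold]; j=2 S=188.2932 intr=0.0000 cont=3.5234 V=3.5234[hold]  S*(2)=-
k=1: j=0 S=126.9406 intr=20.8094 cont=27.1452 V=27.1452[hold]; j=1 S=165.1036 intr=0.0000 cont=9.8781 V=9.8781[hold]  S*(1)=-
k=0: j=0 S=144.7700 intr=2.9800 cont=18.8255 V=18.8255[hold]  S*(0)=-

price = 18.8255
boundary = - - - 97.5988 111.3070 126.9406
tree:
18.8255
27.1452 9.8781
37.7437 15.7670 3.5234
50.1512 24.4607 6.3930 0.4187
62.1712 36.4430 11.5577 0.8054 0.0000
72.7108 50.1512 20.8094 1.5493 0.0000 0.0000
81.9524 62.1712 36.4430 2.9800 0.0000 0.0000 0.0000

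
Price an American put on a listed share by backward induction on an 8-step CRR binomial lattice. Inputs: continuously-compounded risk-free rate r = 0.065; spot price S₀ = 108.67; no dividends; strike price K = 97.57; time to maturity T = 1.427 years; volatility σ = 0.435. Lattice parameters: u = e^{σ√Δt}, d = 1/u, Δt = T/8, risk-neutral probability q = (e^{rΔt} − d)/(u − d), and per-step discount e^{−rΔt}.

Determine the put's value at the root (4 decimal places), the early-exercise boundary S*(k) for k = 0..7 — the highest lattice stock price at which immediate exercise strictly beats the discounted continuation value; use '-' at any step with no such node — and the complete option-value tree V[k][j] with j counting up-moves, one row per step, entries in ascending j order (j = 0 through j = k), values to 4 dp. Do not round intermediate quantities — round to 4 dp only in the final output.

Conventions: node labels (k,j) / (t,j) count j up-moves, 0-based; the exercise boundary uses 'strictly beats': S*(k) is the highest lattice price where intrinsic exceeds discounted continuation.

price = 12.7647
boundary = - - - - 52.1141 62.6245 52.1141 62.6245
tree:
12.7647
18.4476 7.0550
25.8617 11.0417 3.0040
34.9934 16.8155 5.1944 0.7573
45.4559 24.7575 8.8116 1.4898 0.0000
54.2022 34.9455 14.5664 2.9309 0.0000 0.0000
61.4807 45.4559 23.2098 5.7659 0.0000 0.0000 0.0000
67.5376 54.2022 34.9455 11.3433 0.0000 0.0000 0.0000 0.0000
72.5780 61.4807 45.4559 22.3155 0.0000 0.0000 0.0000 0.0000 0.0000

Δt=0.17838  u=1.20168  d=0.83217  q=0.48576  discount=0.98847
step 8 (expiry): payoffs max(K−S,0) = 72.5780 61.4807 45.4559 22.3155 0.0000 0.0000 0.0000 0.0000 0.0000
step 7: (k=7,j=0): S=30.0324, K−S=67.5376, hold=66.4129 ⇒ V=67.5376 exercise | (k=7,j=1): S=43.3678, K−S=54.2022, hold=53.0775 ⇒ V=54.2022 exercise | (k=7,j=2): S=62.6245, K−S=34.9455, hold=33.8208 ⇒ V=34.9455 exercise | (k=7,j=3): S=90.4318, K−S=7.1382, hold=11.3433 ⇒ V=11.3433 continue | (k=7,j=4): S=130.5865, K−S=0.0000, hold=0.0000 ⇒ V=0.0000 continue | (k=7,j=5): S=188.5712, K−S=0.0000, hold=0.0000 ⇒ V=0.0000 continue | (k=7,j=6): S=272.3030, K−S=0.0000, hold=0.0000 ⇒ V=0.0000 continue | (k=7,j=7): S=393.2145, K−S=0.0000, hold=0.0000 ⇒ V=0.0000 continue  boundary S*=62.6245
step 6: (k=6,j=0): S=36.0893, K−S=61.4807, hold=60.3560 ⇒ V=61.4807 exercise | (k=6,j=1): S=52.1141, K−S=45.4559, hold=44.3311 ⇒ V=45.4559 exercise | (k=6,j=2): S=75.2545, K−S=22.3155, hold=23.2098 ⇒ V=23.2098 continue | (k=6,j=3): S=108.6700, K−S=0.0000, hold=5.7659 ⇒ V=5.7659 continue | (k=6,j=4): S=156.9231, K−S=0.0000, hold=0.0000 ⇒ V=0.0000 continue | (k=6,j=5): S=226.6021, K−S=0.0000, hold=0.0000 ⇒ V=0.0000 continue | (k=6,j=6): S=327.2208, K−S=0.0000, hold=0.0000 ⇒ V=0.0000 continue  boundary S*=52.1141
step 5: (k=5,j=0): S=43.3678, K−S=54.2022, hold=53.0775 ⇒ V=54.2022 exercise | (k=5,j=1): S=62.6245, K−S=34.9455, hold=34.2502 ⇒ V=34.9455 exercise | (k=5,j=2): S=90.4318, K−S=7.1382, hold=14.5664 ⇒ V=14.5664 continue | (k=5,j=3): S=130.5865, K−S=0.0000, hold=2.9309 ⇒ V=2.9309 continue | (k=5,j=4): S=188.5712, K−S=0.0000, hold=0.0000 ⇒ V=0.0000 continue | (k=5,j=5): S=272.3030, K−S=0.0000, hold=0.0000 ⇒ V=0.0000 continue  boundary S*=62.6245
step 4: (k=4,j=0): S=52.1141, K−S=45.4559, hold=44.3311 ⇒ V=45.4559 exercise | (k=4,j=1): S=75.2545, K−S=22.3155, hold=24.7575 ⇒ V=24.7575 continue | (k=4,j=2): S=108.6700, K−S=0.0000, hold=8.8116 ⇒ V=8.8116 continue | (k=4,j=3): S=156.9231, K−S=0.0000, hold=1.4898 ⇒ V=1.4898 continue | (k=4,j=4): S=226.6021, K−S=0.0000, hold=0.0000 ⇒ V=0.0000 continue  boundary S*=52.1141
step 3: (k=3,j=0): S=62.6245, K−S=34.9455, hold=34.9934 ⇒ V=34.9934 continue | (k=3,j=1): S=90.4318, K−S=7.1382, hold=16.8155 ⇒ V=16.8155 continue | (k=3,j=2): S=130.5865, K−S=0.0000, hold=5.1944 ⇒ V=5.1944 continue | (k=3,j=3): S=188.5712, K−S=0.0000, hold=0.7573 ⇒ V=0.7573 continue  boundary S*=-
step 2: (k=2,j=0): S=75.2545, K−S=22.3155, hold=25.8617 ⇒ V=25.8617 continue | (k=2,j=1): S=108.6700, K−S=0.0000, hold=11.0417 ⇒ V=11.0417 continue | (k=2,j=2): S=156.9231, K−S=0.0000, hold=3.0040 ⇒ V=3.0040 continue  boundary S*=-
step 1: (k=1,j=0): S=90.4318, K−S=7.1382, hold=18.4476 ⇒ V=18.4476 continue | (k=1,j=1): S=130.5865, K−S=0.0000, hold=7.0550 ⇒ V=7.0550 continue  boundary S*=-
step 0: (k=0,j=0): S=108.6700, K−S=0.0000, hold=12.7647 ⇒ V=12.7647 continue  boundary S*=-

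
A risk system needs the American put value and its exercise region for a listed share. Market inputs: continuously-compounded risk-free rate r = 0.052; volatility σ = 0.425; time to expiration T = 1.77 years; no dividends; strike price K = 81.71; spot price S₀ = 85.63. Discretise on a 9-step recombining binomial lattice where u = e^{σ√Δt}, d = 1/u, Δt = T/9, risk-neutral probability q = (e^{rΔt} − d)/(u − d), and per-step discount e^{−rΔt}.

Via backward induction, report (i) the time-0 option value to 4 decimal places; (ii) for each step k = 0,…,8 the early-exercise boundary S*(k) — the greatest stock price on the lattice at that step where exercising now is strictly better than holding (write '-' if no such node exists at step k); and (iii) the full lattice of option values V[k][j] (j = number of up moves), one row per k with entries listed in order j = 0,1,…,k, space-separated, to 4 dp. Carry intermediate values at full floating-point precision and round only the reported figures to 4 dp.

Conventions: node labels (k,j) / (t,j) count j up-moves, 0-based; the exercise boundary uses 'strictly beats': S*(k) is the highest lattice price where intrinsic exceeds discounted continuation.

Δt=0.19667, u=1.20741, d=0.82822, q=0.48013, disc=e^(-rΔt)=0.98983
k=9 terminal: V=max(K-S,0) → 66.0085 58.8198 48.3399 33.0620 10.7894 0.0000 0.0000 0.0000 0.0000 0.0000
k=8: j=0 S=18.9581 intr=62.7519 cont=61.9205 V=62.7519[EX]; j=1 S=27.6378 intr=54.0722 cont=53.2408 V=54.0722[EX]; j=2 S=40.2913 intr=41.4187 cont=40.5874 V=41.4187[EX]; j=3 S=58.7379 intr=22.9721 cont=22.1407 V=22.9721[EX]; j=4 S=85.6300 intr=0.0000 cont=5.5520 V=5.5520[hold]; j=5 S=124.8342 intr=0.0000 cont=0.0000 V=0.0000[hold]; j=6 S=181.9873 intr=0.0000 cont=0.0000 V=0.0000[hold]; j=7 S=265.3069 intr=0.0000 cont=0.0000 V=0.0000[hold]; j=8 S=386.7729 intr=0.0000 cont=0.0000 V=0.0000[hold]  S*(8)=58.7379
k=7: j=0 S=22.8902 intr=58.8198 cont=57.9884 V=58.8198[EX]; j=1 S=33.3701 intr=48.3399 cont=47.5086 V=48.3399[EX]; j=2 S=48.6480 intr=33.0620 cont=32.2307 V=33.0620[EX]; j=3 S=70.9206 intr=10.7894 cont=14.4596 V=14.4596[hold]; j=4 S=103.3903 intr=0.0000 cont=2.8570 V=2.8570[hold]; j=5 S=150.7257 intr=0.0000 cont=0.0000 V=0.0000[hold]; j=6 S=219.7327 intr=0.0000 cont=0.0000 V=0.0000[hold]; j=7 S=320.3334 intr=0.0000 cont=0.0000 V=0.0000[hold]  S*(7)=48.6480
k=6: j=0 S=27.6378 intr=54.0722 cont=53.2408 V=54.0722[EX]; j=1 S=40.2913 intr=41.4187 cont=40.5874 V=41.4187[EX]; j=2 S=58.7379 intr=22.9721 cont=23.8850 V=23.8850[hold]; j=3 S=85.6300 intr=0.0000 cont=8.7984 V=8.7984[hold]; j=4 S=124.8342 intr=0.0000 cont=1.4702 V=1.4702[hold]; j=5 S=181.9873 intr=0.0000 cont=0.0000 V=0.0000[hold]; j=6 S=265.3069 intr=0.0000 cont=0.0000 V=0.0000[hold]  S*(6)=40.2913
k=5: j=0 S=33.3701 intr=48.3399 cont=47.5086 V=48.3399[EX]; j=1 S=48.6480 intr=33.0620 cont=32.6645 V=33.0620[EX]; j=2 S=70.9206 intr=10.7894 cont=16.4722 V=16.4722[hold]; j=3 S=103.3903 intr=0.0000 cont=5.2262 V=5.2262[hold]; j=4 S=150.7257 intr=0.0000 cont=0.7565 V=0.7565[hold]; j=5 S=219.7327 intr=0.0000 cont=0.0000 V=0.0000[hold]  S*(5)=48.6480
k=4: j=0 S=40.2913 intr=41.4187 cont=40.5874 V=41.4187[EX]; j=1 S=58.7379 intr=22.9721 cont=24.8414 V=24.8414[hold]; j=2 S=85.6300 intr=0.0000 cont=10.9600 V=10.9600[hold]; j=3 S=124.8342 intr=0.0000 cont=3.0488 V=3.0488[hold]; j=4 S=181.9873 intr=0.0000 cont=0.3893 V=0.3893[hold]  S*(4)=40.2913
k=3: j=0 S=48.6480 intr=33.0620 cont=33.1191 V=33.1191[hold]; j=1 S=70.9206 intr=10.7894 cont=17.9916 V=17.9916[hold]; j=2 S=103.3903 intr=0.0000 cont=7.0887 V=7.0887[hold]; j=3 S=150.7257 intr=0.0000 cont=1.7539 V=1.7539[hold]  S*(3)=-
k=2: j=0 S=58.7379 intr=22.9721 cont=25.5929 V=25.5929[hold]; j=1 S=85.6300 intr=0.0000 cont=12.6270 V=12.6270[hold]; j=2 S=124.8342 intr=0.0000 cont=4.4813 V=4.4813[hold]  S*(2)=-
k=1: j=0 S=70.9206 intr=10.7894 cont=19.1705 V=19.1705[hold]; j=1 S=103.3903 intr=0.0000 cont=8.6273 V=8.6273[hold]  S*(1)=-
k=0: j=0 S=85.6300 intr=0.0000 cont=13.9649 V=13.9649[hold]  S*(0)=-

price = 13.9649
boundary = - - - - 40.2913 48.6480 40.2913 48.6480 58.7379
tree:
13.9649
19.1705 8.6273
25.5929 12.6270 4.4813
33.1191 17.9916 7.0887 1.7539
41.4187 24.8414 10.9600 3.0488 0.3893
48.3399 33.0620 16.4722 5.2262 0.7565 0.0000
54.0722 41.4187 23.8850 8.7984 1.4702 0.0000 0.0000
58.8198 48.3399 33.0620 14.4596 2.8570 0.0000 0.0000 0.0000
62.7519 54.0722 41.4187 22.9721 5.5520 0.0000 0.0000 0.0000 0.0000
66.0085 58.8198 48.3399 33.0620 10.7894 0.0000 0.0000 0.0000 0.0000 0.0000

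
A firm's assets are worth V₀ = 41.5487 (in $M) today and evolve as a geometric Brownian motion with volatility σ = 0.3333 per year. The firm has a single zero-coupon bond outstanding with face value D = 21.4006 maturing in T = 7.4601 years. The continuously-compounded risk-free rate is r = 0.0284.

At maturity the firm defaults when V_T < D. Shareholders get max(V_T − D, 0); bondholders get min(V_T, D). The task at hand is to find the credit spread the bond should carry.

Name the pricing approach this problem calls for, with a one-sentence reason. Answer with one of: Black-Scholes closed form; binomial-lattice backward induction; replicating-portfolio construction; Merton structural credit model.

Key observation: with the firm-asset dynamics (V₀ = 41.5487) and a single zero-coupon liability of face 21.4006 given, debt value, spread, and default probability all derive from the option view of the balance sheet.

framework: Merton structural credit model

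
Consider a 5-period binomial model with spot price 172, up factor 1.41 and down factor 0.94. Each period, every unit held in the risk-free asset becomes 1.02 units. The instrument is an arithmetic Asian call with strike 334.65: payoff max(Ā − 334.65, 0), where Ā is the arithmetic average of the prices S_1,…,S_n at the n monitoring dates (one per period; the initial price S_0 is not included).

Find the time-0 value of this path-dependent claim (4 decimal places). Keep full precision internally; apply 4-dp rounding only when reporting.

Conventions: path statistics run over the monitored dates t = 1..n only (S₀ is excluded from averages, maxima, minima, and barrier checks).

With p* = (R−d)/(u−d) = 0.1702, sum probability × payoff across the paths and divide by R^5.
Enumerate all 2^5 = 32 price paths (U = up ×1.41, D = down ×0.94); each path with k up-moves has probability p*^k·(1−p*)^(5−k).
DDDDD: Ā=143.4080, payoff=0.0000, prob=0.393399
UDDDD: Ā=215.1120, payoff=0.0000, prob=0.080697
DUDDD: Ā=198.9440, payoff=0.0000, prob=0.080697
UUDDD: Ā=298.4160, payoff=0.0000, prob=0.016553
DDUDD: Ā=183.7461, payoff=0.0000, prob=0.080697
UDUDD: Ā=275.6191, payoff=0.0000, prob=0.016553
DUUDD: Ā=259.4511, payoff=0.0000, prob=0.016553
UUUDD: Ā=389.1767, payoff=54.5267, prob=0.003396
DDDUD: Ā=169.4600, payoff=0.0000, prob=0.080697
UDDUD: Ā=254.1900, payoff=0.0000, prob=0.016553
DUDUD: Ā=238.0220, payoff=0.0000, prob=0.016553
UUDUD: Ā=357.0331, payoff=22.3831, prob=0.003396
DDUUD: Ā=222.8241, payoff=0.0000, prob=0.016553
UDUUD: Ā=334.2362, payoff=0.0000, prob=0.003396
DUUUD: Ā=318.0682, payoff=0.0000, prob=0.003396
UUUUD: Ā=477.1023, payoff=142.4523, prob=0.000697
DDDDU: Ā=156.0311, payoff=0.0000, prob=0.080697
UDDDU: Ā=234.0467, payoff=0.0000, prob=0.016553
DUDDU: Ā=217.8787, payoff=0.0000, prob=0.016553
UUDDU: Ā=326.8181, payoff=0.0000, prob=0.003396
DDUDU: Ā=202.6808, payoff=0.0000, prob=0.016553
UDUDU: Ā=304.0212, payoff=0.0000, prob=0.003396
DUUDU: Ā=287.8532, payoff=0.0000, prob=0.003396
UUUDU: Ā=431.7798, payoff=97.1298, prob=0.000697
DDDUU: Ā=188.3947, payoff=0.0000, prob=0.016553
UDDUU: Ā=282.5921, payoff=0.0000, prob=0.003396
DUDUU: Ā=266.4241, payoff=0.0000, prob=0.003396
UUDUU: Ā=399.6362, payoff=64.9862, prob=0.000697
DDUUU: Ā=251.2262, payoff=0.0000, prob=0.003396
UDUUU: Ā=376.8393, payoff=42.1893, prob=0.000697
DUUUU: Ā=360.6713, payoff=26.0213, prob=0.000697
UUUUU: Ā=541.0070, payoff=206.3570, prob=0.000143
Price = Σ prob·payoff / R^5 = 0.550283 / 1.104081 = 0.4984

price = 0.4984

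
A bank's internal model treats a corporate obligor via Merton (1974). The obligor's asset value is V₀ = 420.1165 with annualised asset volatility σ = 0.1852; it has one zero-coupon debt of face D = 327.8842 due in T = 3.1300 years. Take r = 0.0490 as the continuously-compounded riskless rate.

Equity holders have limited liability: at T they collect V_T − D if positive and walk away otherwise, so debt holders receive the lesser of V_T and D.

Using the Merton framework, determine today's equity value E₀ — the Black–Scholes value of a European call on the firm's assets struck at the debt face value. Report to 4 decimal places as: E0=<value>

Equity is a call on the firm's assets struck at D = 327.8842:
d₁ = [ln(V₀/D) + (r + σ²/2)T] / (σ√T)
   = [ln(420.1165/327.8842) + (0.0490 + 0.5·0.1852²)·3.1300] / (0.1852·√3.1300)
   = [0.247872 + 0.207048] / 0.327652 = 1.388422
d₂ = d₁ − σ√T = 1.388422 − 0.327652 = 1.060770
N(d₁) = 0.917496,  N(d₂) = 0.855603,  e^(−rT) = 0.857812
E₀ = V₀·N(d₁) − D·e^(−rT)·N(d₂)
   = 420.1165·0.917496 − 327.8842·0.857812·0.855603 = 144.805620

E0=144.8056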